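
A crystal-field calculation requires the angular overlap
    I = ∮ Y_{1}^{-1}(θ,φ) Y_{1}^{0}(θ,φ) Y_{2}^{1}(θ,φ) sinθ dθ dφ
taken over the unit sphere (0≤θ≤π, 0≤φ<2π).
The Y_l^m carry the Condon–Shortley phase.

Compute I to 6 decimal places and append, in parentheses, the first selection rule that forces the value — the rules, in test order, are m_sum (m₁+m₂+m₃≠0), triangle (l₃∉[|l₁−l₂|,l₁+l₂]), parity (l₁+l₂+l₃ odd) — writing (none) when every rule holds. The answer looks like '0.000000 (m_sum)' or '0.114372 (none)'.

-0.218510 (none)

Rules hold: Σm=0, L=4 even, 0≤2≤2.
N = 3·3·5 = 45
Δ = 0!·2!·2!/5! = 1/30
Racah Σ t=0..0: t=0:+1/1 = 1/1
⇒ 3j(1 1 2; 0 0 0)² = 2/15, sgn +1
Racah Σ t=0..0: t=0:+1/2 = 1/2
⇒ 3j(1 1 2; -1 0 1)² = 1/10, sgn -1
4πI² = N·(3j₀)²·(3jₘ)² = 3/5
I = -1·√(0.6/4π) = -0.21850969
No selection rule forces the value: the integral is nonzero (none).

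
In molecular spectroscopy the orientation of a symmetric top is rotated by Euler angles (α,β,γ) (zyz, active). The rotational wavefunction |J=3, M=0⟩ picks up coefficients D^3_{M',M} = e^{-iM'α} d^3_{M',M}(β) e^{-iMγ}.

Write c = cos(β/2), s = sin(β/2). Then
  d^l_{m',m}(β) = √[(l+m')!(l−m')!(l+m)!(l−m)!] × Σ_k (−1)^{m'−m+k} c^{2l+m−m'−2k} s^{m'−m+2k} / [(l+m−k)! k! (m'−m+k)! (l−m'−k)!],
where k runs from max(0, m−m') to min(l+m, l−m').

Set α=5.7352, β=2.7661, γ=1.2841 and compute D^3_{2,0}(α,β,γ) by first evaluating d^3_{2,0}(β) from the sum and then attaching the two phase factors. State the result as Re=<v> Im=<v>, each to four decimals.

Re=-0.0783 Im=-0.1524

First d^3_{2,0}(β=2.7661), then the phase factors e^{-i(2)α} and e^{-i(0)γ}:
c=cos(2.766100/2)=0.186645, s=sin(2.766100/2)=0.982427; N=√[120·1·6·6]=65.726707
k∈{0,1} keeps every argument non-negative
  k=0: (−1)^2·65.7267/(12)·0.1866^4·0.9824^2 = +0.006415
  k=1: (−1)^3·65.7267/(12)·0.1866^2·0.9824^4 = -0.177745
d^3_{2,0}(2.7661) = +0.006415 -0.177745 = -0.171329
Phases: e^{-i·(2)·5.7352}=+0.457183+0.889372i, e^{-i·(0)·1.2841}=+1.000000+0.000000i ⇒ D=-0.078329-0.152375i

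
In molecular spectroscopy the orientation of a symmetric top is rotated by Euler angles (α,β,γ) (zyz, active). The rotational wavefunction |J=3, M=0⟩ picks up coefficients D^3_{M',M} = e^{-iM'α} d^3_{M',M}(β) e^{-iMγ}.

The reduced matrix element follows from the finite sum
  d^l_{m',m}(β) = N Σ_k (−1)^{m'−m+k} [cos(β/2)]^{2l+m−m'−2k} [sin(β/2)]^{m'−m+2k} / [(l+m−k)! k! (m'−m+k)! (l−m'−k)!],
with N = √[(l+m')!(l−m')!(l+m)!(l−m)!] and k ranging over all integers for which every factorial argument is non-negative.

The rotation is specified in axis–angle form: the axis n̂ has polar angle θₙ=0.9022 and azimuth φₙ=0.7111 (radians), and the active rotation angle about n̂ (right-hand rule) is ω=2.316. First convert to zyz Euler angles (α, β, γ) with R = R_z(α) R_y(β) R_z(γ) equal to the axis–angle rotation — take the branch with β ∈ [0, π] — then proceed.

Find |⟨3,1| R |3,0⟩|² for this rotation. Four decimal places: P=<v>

P=0.1852

Axis–angle → zyz. n̂ = (sinθₙcosφₙ, sinθₙsinφₙ, cosθₙ) = (+0.594518, +0.512143, +0.619885), ω = 2.3160.
R = I cosω + sinω [n̂]ₓ + (1−cosω) n̂n̂ᵀ gives
  R = [-0.084987, +0.055367, +0.994843; +0.966536, -0.237966, +0.095813; +0.242043, +0.969694, -0.033291]
β = atan2(√(R₁₃²+R₂₃²), R₃₃) = 1.604093; α = atan2(R₂₃, R₁₃) mod 2π = 0.096013; γ = atan2(R₃₂, −R₃₁) mod 2π = 1.815406
Split into d^3_{1,0}(β=1.6041) × two z-phases.
Half-angle: c=0.695237, s=0.718780. N=√(24·2·6·6)=41.569219
Admissible k: 0..2 (factorial args all ≥0)
  k=0: (−1)^1·41.5692/(12)·0.6952^5·0.7188^1 = -0.404438
  k=1: (−1)^2·41.5692/(4)·0.6952^3·0.7188^3 = +1.296879
  k=2: (−1)^3·41.5692/(12)·0.6952^1·0.7188^5 = -0.462067
d^3_{1,0}(1.6041) = -0.404438 +1.296879 -0.462067 = +0.430375
|D^3_{1,0}|² = |d^3_{1,0}(β)|² = (+0.430375)² = 0.185222 (the z-rotation phases have unit modulus)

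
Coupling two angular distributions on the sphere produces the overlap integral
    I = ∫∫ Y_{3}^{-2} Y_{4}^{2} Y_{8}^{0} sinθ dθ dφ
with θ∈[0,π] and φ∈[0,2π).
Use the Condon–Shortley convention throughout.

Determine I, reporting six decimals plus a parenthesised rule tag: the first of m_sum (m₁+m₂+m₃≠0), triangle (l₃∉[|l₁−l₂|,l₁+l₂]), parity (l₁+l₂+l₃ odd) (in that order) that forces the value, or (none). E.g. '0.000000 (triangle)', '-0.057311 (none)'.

0.000000 (triangle)

l₃=8 ∉ [1,7] — triangle fails ⇒ I = 0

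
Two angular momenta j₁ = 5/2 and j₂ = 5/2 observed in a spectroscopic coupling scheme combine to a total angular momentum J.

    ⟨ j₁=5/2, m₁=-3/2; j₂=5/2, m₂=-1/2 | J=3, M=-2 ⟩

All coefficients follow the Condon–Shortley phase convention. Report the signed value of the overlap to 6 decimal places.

j₁+j₂−J=2  J+j₁−j₂=3  J−j₁+j₂=3  j₁+j₂+J+1=9
(j₁±m₁, j₂±m₂, J±M) = (1,4,2,3,1,5)
P² = 48
sum k=1..2:
  [1] −1/12 = -1/12
  [2] +1/24 = 1/24
S = -1/24
C² = P²·S² = 1/12 ; C = -0.288675

−√(1/12) = -0.288675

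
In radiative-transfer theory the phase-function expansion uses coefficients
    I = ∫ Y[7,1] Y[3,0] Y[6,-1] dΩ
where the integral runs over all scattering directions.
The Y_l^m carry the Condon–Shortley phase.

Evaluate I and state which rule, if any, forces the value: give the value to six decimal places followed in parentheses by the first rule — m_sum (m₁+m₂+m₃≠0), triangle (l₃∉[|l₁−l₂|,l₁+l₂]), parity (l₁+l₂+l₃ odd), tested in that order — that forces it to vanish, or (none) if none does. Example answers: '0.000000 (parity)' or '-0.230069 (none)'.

Rules hold: Σm=0, L=16 even, 4≤6≤10.
N = 15·7·13 = 1365
Δ = 4!·10!·2!/17! = 1/2042040
Racah Σ t=1..3: t=1:−1/207360 t=2:+1/57600 t=3:−1/207360 = 1/129600
⇒ 3j(7 3 6; 0 0 0)² = 168/12155, sgn +1
Racah Σ t=1..3: t=1:−1/172800 t=2:+1/69120 t=3:−1/362880 = 43/7257600
⇒ 3j(7 3 6; 1 0 -1)² = 1849/170170, sgn -1
4πI² = N·(3j₀)²·(3jₘ)² = 465948/2272985
I = -1·√(0.204994/4π) = -0.12772194
No selection rule forces the value: the integral is nonzero (none).

-0.127722 (none)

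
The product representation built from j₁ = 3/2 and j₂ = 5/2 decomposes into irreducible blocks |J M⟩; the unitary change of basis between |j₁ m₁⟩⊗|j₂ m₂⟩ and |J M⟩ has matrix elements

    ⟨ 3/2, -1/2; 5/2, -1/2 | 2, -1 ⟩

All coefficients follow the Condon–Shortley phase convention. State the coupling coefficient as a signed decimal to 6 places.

−√(25/84) = -0.545545

triangle: 2!*1!*3!/7! = 12/5040
(j±m)!: 1!*2!*2!*3!*1!*3! = 144
prefactor² = (2J+1)*Δ*N² = 12/7
  k=1: −1/(1!*1!*1!*1!*0!*2!) = -1/2
  k=2: +1/(2!*0!*0!*0!*1!*3!) = 1/12
Σ = -5/12  ⇒  CG² = 12/7*(-5/12)² = 25/84
CG = −√(25/84) = -0.545545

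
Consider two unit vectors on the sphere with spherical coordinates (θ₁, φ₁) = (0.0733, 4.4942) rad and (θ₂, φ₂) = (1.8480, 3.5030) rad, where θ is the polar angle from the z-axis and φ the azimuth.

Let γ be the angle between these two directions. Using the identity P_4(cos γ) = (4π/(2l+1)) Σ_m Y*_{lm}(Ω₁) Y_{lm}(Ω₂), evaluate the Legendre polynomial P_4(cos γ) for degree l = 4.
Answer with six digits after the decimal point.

0.182240

Summing Y*_{l m}(θ₁,φ₁)·Y_{l m}(θ₂,φ₂) over m ∈ [−4, 4]; prefactor 4π/(2·4+1) = 1.396263:
  m=-4: Y*=0.00001 - 0.00001j  Y=0.04728 - 0.37577j  product -0.00000 - 0.00000j
  m=-3: Y*=0.00030 + 0.00039j  Y=0.14252 - 0.26942j  product 0.00015 - 0.00002j
  m=-2: Y*=-0.00970 + 0.00452j  Y=-0.11041 + 0.09739j  product 0.00063 - 0.00144j
  m=-1: Y*=-0.02964 - 0.13367j  Y=-0.28838 + 0.10901j  product 0.02312 + 0.03532j
  m=+0: Y*=0.82370 + 0.00000j  Y=0.10044 + 0.00000j  product 0.08274 + 0.00000j
  m=+1: Y*=0.02964 - 0.13367j  Y=0.28838 + 0.10901j  product 0.02312 - 0.03532j
  m=+2: Y*=-0.00970 - 0.00452j  Y=-0.11041 - 0.09739j  product 0.00063 + 0.00144j
  m=+3: Y*=-0.00030 + 0.00039j  Y=-0.14252 - 0.26942j  product 0.00015 + 0.00002j
  m=+4: Y*=0.00001 + 0.00001j  Y=0.04728 + 0.37577j  product -0.00000 + 0.00000j
Accumulated sum 0.13052 - 0.00000j; after 4π/(2l+1) scaling, 0.18224 - 0.00000j ⇒ P_4 = 0.182240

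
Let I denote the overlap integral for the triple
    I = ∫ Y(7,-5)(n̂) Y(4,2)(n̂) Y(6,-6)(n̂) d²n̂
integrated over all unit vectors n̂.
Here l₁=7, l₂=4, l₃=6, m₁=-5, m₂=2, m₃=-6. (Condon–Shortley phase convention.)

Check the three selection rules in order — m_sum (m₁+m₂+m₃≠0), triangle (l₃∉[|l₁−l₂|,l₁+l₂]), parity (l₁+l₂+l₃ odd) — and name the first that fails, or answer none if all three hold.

m_sum

Σmᵢ = -9  ✗
l₃∈[|l₁−l₂|,l₁+l₂]=[3,11], have l₃=6
Σlᵢ = 17 ⇒ odd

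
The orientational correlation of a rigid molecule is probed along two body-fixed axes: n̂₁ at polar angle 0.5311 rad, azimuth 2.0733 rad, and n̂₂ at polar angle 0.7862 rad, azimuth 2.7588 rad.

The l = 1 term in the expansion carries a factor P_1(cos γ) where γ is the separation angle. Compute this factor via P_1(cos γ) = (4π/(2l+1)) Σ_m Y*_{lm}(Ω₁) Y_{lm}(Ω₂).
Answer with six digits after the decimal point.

0.886671

Expand P_1 via completeness: Σ_{m} conj(Y_{1,m}) at Ω₁ times Y_{1,m} at Ω₂ —
  m=-1: Y*=(-0.084277, 0.153355)  Y=(-0.226802, -0.091323)  product (0.033119, -0.027085)
  m=+0: Y*=(0.421298, -0.000000)  Y=(0.345217, 0.000000)  product (0.145439, 0.000000)
  m=+1: Y*=(0.084277, 0.153355)  Y=(0.226802, -0.091323)  product (0.033119, 0.027085)
Total Σ_m = (0.211677, 0.000000). Multiply by 4.188790: (0.886671, 0.000000). P_1(cos γ) = 0.886671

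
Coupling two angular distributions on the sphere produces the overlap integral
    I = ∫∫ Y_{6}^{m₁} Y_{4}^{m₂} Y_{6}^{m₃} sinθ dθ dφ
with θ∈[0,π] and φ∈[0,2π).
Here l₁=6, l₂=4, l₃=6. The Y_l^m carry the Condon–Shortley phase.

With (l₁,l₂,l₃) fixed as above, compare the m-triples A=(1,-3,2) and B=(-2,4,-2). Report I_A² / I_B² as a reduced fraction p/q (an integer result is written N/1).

1/20

Same 6,4,6: normalisation and zero-m 3j drop out of the ratio.
A: Δ: 4! 8! 4! / 17! → 1/15315300; sum: t=0:+1/103680 t=1:−1/82944 = -1/414720; 3j²(6 4 6; 1 -3 2) = Δ·Π!·Σ² = 49/43758  (sign -1)
B: Δ: 4! 8! 4! / 17! → 1/15315300; sum: t=4:+1/331776 = 1/331776; 3j²(6 4 6; -2 4 -2) = Δ·Π!·Σ² = 490/21879  (sign +1)
I_A²/I_B² = (49/43758)/(490/21879) = 1/20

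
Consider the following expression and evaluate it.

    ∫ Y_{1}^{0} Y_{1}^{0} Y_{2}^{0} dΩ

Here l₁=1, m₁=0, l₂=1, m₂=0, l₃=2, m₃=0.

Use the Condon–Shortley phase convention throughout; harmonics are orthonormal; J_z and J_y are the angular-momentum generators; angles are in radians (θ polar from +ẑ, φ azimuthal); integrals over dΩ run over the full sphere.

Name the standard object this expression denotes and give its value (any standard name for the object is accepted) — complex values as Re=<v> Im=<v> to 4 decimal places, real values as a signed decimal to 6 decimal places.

Gaunt coefficient, +0.252313

This is a Gaunt coefficient — the integral of a triple product of spherical harmonics over the sphere.
Checks pass: Σm=0; 4 even; l₃=2∈[0,2].
(2·1+1)(2·1+1)(2·2+1) = 45
Δ: 0! 2! 2! / 5! → 1/30
sum: t=0:+1/1 = 1/1
3j²(1 1 2; 0 0 0) = Δ·Π!·Σ² = 2/15  (sign +1)
(m-triple is (0,0,0) — same symbol as above.)
combine: 4πI² = 45·2/15·2/15 = 4/5
take √, sign +1: I = 0.25231325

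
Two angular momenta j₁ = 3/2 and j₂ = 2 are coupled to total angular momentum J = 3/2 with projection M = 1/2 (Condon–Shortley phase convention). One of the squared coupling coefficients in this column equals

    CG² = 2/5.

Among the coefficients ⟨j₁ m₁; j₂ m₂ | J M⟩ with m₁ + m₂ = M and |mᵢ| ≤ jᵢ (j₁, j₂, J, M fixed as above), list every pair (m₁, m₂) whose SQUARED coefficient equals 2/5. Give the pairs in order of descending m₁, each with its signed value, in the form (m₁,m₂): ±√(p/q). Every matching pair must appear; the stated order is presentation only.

(3/2,-1): +√(2/5); (-3/2,2): +√(2/5)

Admissible pairs with m₁+m₂ = M = 1/2: (-3/2,2), (-1/2,1), (1/2,0), (3/2,-1)
  (m₁,m₂)=(3/2,-1): CG² = 2/5, CG = +√(2/5)   ← matches the target
  (m₁,m₂)=(1/2,0): CG² = 1/5, CG = −√(1/5)
  (m₁,m₂)=(-1/2,1): CG² = 0/1, CG = 0
  (m₁,m₂)=(-3/2,2): CG² = 2/5, CG = +√(2/5)   ← matches the target
Pairs with CG² = 2/5: (3/2,-1): +√(2/5); (-3/2,2): +√(2/5)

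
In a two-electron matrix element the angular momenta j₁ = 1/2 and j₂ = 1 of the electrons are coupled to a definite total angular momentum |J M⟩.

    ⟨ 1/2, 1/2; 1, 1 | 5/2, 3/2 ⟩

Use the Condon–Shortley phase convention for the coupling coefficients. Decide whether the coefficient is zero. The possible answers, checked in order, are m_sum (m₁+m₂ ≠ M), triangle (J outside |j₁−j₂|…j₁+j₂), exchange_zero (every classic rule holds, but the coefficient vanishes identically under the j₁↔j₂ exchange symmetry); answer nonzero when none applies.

m-sum: m₁+m₂ = 1/2+1 = 3/2, M = 3/2  ✓
triangle: need |j₁−j₂| ≤ J ≤ j₁+j₂, i.e. J ∈ [1/2, 3/2]; J = 5/2 is outside ✗ ⇒ coefficient is 0

triangle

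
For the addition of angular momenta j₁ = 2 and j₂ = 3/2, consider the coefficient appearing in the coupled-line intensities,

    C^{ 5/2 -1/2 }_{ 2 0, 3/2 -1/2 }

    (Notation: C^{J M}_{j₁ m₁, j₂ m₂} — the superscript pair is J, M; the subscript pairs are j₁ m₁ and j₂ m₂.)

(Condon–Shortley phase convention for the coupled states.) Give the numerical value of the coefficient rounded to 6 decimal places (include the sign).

triangle: 1!×3!×2!/7! = 12/5040
(j±m)!: 2!×2!×1!×2!×2!×3! = 96
prefactor² = (2J+1)×Δ×N² = 48/35
  k=0: +1/(0!×1!×2!×1!×1!×1!) = 1/2
  k=1: −1/(1!×0!×1!×0!×2!×2!) = -1/4
Σ = 1/4  ⇒  CG² = 48/35×(1/4)² = 3/35
CG = +√(3/35) = +0.292770

+0.292770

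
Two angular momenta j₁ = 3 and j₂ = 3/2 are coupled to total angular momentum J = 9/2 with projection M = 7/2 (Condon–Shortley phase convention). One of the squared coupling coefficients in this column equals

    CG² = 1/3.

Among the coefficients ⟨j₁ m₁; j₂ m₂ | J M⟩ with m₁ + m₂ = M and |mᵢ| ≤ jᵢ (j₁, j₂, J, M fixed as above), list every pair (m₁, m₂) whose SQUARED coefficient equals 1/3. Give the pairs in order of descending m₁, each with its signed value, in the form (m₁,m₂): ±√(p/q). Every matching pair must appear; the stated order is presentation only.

(3,1/2): +√(1/3)

Admissible pairs with m₁+m₂ = M = 7/2: (2,3/2), (3,1/2)
  (m₁,m₂)=(3,1/2): CG² = 1/3, CG = +√(1/3)   ← matches the target
  (m₁,m₂)=(2,3/2): CG² = 2/3, CG = +√(2/3)
Pairs with CG² = 1/3: (3,1/2): +√(1/3)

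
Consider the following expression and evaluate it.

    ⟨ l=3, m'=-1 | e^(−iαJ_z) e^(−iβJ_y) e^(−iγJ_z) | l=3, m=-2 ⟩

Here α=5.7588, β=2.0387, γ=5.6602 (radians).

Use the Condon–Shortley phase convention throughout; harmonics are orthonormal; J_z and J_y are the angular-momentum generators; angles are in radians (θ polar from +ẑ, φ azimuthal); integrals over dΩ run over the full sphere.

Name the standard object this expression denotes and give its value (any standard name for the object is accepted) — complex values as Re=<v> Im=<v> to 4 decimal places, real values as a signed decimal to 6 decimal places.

This is a Wigner D-matrix element — the rotation-matrix element ⟨l m'| R(α,β,γ) |l m⟩ in the angular-momentum basis.
D^3_{-1,-2}(5.7588,2.0387,5.6602) = e^{-i·-1·5.7588}·d^3_{-1,-2}(2.0387)·e^{-i·-2·5.6602}. Compute d first:
c=cos(2.038700/2)=0.523920, s=sin(2.038700/2)=0.851768; N=√[2·24·1·120]=75.894664
Admissible k: 0..1 (factorial args all ≥0)
  k=0: (−1)^1·75.8947/(24)·0.5239^5·0.8518^1 = -0.106327
  k=1: (−1)^2·75.8947/(12)·0.5239^3·0.8518^3 = +0.562066
d^3_{-1,-2}(2.0387) = -0.106327 +0.562066 = +0.455739
Attach z-rotation phases: D = e^{-i(-1)(5.7588)}·(+0.455739)·e^{-i(-2)(5.6602)} = -0.090345-0.446695i

Wigner D-matrix element, Re=-0.0903 Im=-0.4467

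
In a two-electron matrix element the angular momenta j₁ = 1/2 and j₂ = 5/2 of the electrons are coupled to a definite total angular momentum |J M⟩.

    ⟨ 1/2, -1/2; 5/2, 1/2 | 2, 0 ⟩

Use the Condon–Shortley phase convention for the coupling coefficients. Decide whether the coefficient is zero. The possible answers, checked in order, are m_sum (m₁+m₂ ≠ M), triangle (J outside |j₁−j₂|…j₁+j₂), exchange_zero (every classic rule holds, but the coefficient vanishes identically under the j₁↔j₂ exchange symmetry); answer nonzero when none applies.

nonzero

m-sum: m₁+m₂ = -1/2+1/2 = 0, M = 0  ✓
triangle: |j₁−j₂| = 2 ≤ J = 2 ≤ j₁+j₂ = 3  ✓
exchange: j₁≠j₂ or m₁≠m₂ — the exchange symmetry imposes no constraint here
value check: CG = −√(1/2) = -0.707107 ≠ 0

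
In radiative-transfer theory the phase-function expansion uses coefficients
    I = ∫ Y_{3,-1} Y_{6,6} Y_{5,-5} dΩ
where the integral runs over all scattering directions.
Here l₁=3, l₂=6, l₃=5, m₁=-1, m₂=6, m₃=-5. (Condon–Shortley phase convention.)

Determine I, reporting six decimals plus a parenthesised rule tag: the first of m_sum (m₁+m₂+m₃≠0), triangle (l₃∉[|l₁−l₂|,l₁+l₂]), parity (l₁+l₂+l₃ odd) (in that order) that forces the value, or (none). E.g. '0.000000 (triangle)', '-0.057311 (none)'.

-0.207001 (none)

m-sum 0 ✓  L=14 even ✓  3≤5≤9 ✓
Π(2lᵢ+1) = 7×13×11 = 1001
triangle coeff Δ(3,6,5) = 1/675675
Σ_t [1,3]: t=1:−1/8640 t=2:+1/2304 t=3:−1/8640 = 7/34560
(3j)²=7/429 [(3 6 5; 0 0 0)], sign=-1
Σ_t [4,4]: t=4:+1/1935360 = 1/1935360
(3j)²=3/91 [(3 6 5; -1 6 -5)], sign=+1
⇒ 4πI² = 7/13
I = (-1)√(7/13/(4π)) = -0.20700098
No selection rule forces the value: the integral is nonzero (none).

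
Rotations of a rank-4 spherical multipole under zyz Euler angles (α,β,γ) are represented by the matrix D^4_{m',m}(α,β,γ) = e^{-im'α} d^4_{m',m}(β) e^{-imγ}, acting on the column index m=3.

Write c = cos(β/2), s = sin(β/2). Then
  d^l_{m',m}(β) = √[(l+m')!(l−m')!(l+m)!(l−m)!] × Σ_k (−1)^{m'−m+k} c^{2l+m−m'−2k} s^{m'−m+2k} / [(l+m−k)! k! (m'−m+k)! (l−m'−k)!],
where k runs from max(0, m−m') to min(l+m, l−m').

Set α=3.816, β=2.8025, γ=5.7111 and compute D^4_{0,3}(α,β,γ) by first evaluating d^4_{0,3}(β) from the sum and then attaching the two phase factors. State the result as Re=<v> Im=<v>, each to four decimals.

Re=0.0074 Im=-0.0508

D^4_{0,3}(3.8160,2.8025,5.7111) = e^{-i·0·3.8160}·d^4_{0,3}(2.8025)·e^{-i·3·5.7111}. Compute d first:
With c≡cos(β/2)=0.168735 and s≡sin(β/2)=0.985661, N=[24·24·5040·1]^{1/2}=1703.830978
k∈{3,4} keeps every argument non-negative
  k=3: (−1)^0·1703.8310/(144)·0.1687^5·0.9857^3 = +0.001550
  k=4: (−1)^1·1703.8310/(144)·0.1687^3·0.9857^5 = -0.052883
d^4_{0,3}(2.8025) = +0.001550 -0.052883 = -0.051334
Attach z-rotation phases: D = e^{-i(0)(3.8160)}·(-0.051334)·e^{-i(3)(5.7111)} = +0.007441-0.050792i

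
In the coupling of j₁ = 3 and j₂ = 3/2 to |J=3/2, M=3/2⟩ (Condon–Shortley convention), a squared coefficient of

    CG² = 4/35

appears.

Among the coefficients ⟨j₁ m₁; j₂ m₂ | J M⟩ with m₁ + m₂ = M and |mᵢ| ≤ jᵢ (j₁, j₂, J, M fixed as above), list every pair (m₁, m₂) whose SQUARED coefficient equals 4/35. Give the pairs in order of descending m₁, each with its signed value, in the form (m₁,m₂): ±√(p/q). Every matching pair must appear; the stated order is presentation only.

Admissible pairs with m₁+m₂ = M = 3/2: (0,3/2), (1,1/2), (2,-1/2), (3,-3/2)
  (m₁,m₂)=(3,-3/2): CG² = 4/7, CG = +√(4/7)
  (m₁,m₂)=(2,-1/2): CG² = 2/7, CG = −√(2/7)
  (m₁,m₂)=(1,1/2): CG² = 4/35, CG = +√(4/35)   ← matches the target
  (m₁,m₂)=(0,3/2): CG² = 1/35, CG = −√(1/35)
Pairs with CG² = 4/35: (1,1/2): +√(4/35)

(1,1/2): +√(4/35)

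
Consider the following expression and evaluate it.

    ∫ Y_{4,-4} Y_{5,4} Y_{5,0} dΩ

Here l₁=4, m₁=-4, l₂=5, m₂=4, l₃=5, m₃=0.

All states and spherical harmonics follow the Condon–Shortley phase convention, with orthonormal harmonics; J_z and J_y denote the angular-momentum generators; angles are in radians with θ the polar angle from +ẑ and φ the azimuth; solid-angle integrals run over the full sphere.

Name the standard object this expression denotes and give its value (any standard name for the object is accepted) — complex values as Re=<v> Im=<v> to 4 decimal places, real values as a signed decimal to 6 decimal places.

Gaunt coefficient, +0.130198

This is a Gaunt coefficient — the integral of a triple product of spherical harmonics over the sphere.
Checks pass: Σm=0; 14 even; l₃=5∈[1,9].
(2·4+1)(2·5+1)(2·5+1) = 1089
Δ: 4! 4! 6! / 15! → 1/3153150
sum: t=0:+1/69120 t=1:−1/1728 t=2:+1/576 t=3:−1/1728 t=4:+1/69120 = 7/11520
3j²(4 5 5; 0 0 0) = Δ·Π!·Σ² = 2/143  (sign -1)
sum: t=4:+1/69120 = 1/69120
3j²(4 5 5; -4 4 0) = Δ·Π!·Σ² = 2/143  (sign -1)
combine: 4πI² = 1089·2/143·2/143 = 36/169
take √, sign +1: I = 0.13019760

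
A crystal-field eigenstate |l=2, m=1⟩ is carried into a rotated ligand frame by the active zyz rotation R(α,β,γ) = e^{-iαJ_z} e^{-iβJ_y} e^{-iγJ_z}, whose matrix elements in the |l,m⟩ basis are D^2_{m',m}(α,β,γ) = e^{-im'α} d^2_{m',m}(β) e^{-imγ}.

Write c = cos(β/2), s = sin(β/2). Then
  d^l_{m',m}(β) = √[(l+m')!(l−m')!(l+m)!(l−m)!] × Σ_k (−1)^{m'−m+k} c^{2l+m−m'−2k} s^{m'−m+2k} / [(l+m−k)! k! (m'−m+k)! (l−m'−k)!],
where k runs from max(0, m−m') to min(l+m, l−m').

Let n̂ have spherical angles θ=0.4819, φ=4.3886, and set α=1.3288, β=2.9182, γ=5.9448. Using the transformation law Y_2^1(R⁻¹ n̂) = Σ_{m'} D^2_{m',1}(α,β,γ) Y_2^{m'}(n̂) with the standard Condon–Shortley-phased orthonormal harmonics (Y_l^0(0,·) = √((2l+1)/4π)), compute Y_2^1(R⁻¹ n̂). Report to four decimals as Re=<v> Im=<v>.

Need the full column D^2_{m',1} for m'=−2..2 at α=1.3288, β=2.9182, γ=5.9448.
cos(β/2)=0.111464, sin(β/2)=0.993768
d^2_{-2,1}: single k=3 term ⇒ +0.218787;  D = -0.216472+0.031745i
d^2_{-1,1}: k∈[2..3] ⇒ +0.036810 -0.975306 = -0.938496;  D = +0.090321-0.934140i
d^2_{0,1}: k∈[1..2] ⇒ +0.003371 -0.267958 = -0.264587;  D = -0.249583-0.087833i
d^2_{1,1}: k∈[0..1] ⇒ +0.000154 -0.036810 = -0.036655;  D = -0.020100+0.030653i
d^2_{2,1}: single k=0 term ⇒ -0.002752;  D = +0.001873+0.002017i
Y_2^{m'}(θ=0.4819,φ=4.3886) and Σ D·Y over m':
  (-0.2165+0.0317i)·(-0.0662-0.0501i)  (+0.0903-0.9341i)·(-0.1009+0.3008i)  (-0.2496-0.0878i)·(+0.4275+0.0000i)  (-0.0201+0.0307i)·(+0.1009+0.3008i)  (+0.0019+0.0020i)·(-0.0662+0.0501i)
Y_2^1(R⁻¹ n̂) = +0.169590+0.089653i

Re=0.1696 Im=0.0897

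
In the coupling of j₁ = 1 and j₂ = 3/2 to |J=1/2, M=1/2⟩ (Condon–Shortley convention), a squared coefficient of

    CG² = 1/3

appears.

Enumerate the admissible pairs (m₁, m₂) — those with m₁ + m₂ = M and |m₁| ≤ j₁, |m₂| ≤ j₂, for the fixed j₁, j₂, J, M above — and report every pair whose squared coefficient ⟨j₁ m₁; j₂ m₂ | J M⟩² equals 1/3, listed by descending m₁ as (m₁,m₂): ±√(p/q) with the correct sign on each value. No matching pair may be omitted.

Admissible pairs with m₁+m₂ = M = 1/2: (-1,3/2), (0,1/2), (1,-1/2)
  (m₁,m₂)=(1,-1/2): CG² = 1/6, CG = +√(1/6)
  (m₁,m₂)=(0,1/2): CG² = 1/3, CG = −√(1/3)   ← matches the target
  (m₁,m₂)=(-1,3/2): CG² = 1/2, CG = +√(1/2)
Pairs with CG² = 1/3: (0,1/2): −√(1/3)

(0,1/2): −√(1/3)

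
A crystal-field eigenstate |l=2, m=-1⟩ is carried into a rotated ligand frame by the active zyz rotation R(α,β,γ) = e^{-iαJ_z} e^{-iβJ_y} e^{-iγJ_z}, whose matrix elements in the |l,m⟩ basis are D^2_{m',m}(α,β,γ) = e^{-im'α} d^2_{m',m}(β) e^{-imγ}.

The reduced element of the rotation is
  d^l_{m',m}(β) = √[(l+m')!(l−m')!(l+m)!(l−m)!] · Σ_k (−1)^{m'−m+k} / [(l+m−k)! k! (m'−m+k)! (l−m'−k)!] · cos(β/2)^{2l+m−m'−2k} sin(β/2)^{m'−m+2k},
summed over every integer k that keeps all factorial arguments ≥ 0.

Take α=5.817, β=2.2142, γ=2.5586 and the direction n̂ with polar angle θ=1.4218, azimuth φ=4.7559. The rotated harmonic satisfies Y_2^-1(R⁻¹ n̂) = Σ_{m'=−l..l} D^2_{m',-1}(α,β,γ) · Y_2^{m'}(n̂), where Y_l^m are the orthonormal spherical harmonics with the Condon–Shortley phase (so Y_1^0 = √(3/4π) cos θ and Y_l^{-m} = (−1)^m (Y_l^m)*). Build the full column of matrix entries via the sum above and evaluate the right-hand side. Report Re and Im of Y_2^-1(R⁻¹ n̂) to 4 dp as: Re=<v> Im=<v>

Need the full column D^2_{m',-1} for m'=−2..2 at α=5.8170, β=2.2142, γ=2.5586.
cos(β/2)=0.447257, sin(β/2)=0.894405
d^2_{-2,-1}: single k=1 term ⇒ +0.160043;  D = -0.008867+0.159797i
d^2_{-1,-1}: k∈[0..1] ⇒ +0.040016 -0.480070 = -0.440055;  D = +0.219272-0.381533i
d^2_{0,-1}: k∈[0..1] ⇒ -0.196012 +0.783856 = +0.587844;  D = -0.490743+0.323623i
d^2_{1,-1}: k∈[0..1] ⇒ +0.480070 -0.639938 = -0.159867;  D = +0.158778-0.018631i
d^2_{2,-1}: single k=0 term ⇒ -0.640016;  D = +0.601350+0.219086i
Y_2^{m'}(θ=1.4218,φ=4.7559) and Σ D·Y over m':
  (-0.0089+0.1598i)·(-0.3763+0.0328i)  (+0.2193-0.3815i)·(+0.0049+0.1133i)  (-0.4907+0.3236i)·(-0.2945+0.0000i)  (+0.1588-0.0186i)·(-0.0049+0.1133i)  (+0.6013+0.2191i)·(-0.3763-0.0328i)
Y_2^-1(R⁻¹ n̂) = -0.030841-0.216897i

Re=-0.0308 Im=-0.2169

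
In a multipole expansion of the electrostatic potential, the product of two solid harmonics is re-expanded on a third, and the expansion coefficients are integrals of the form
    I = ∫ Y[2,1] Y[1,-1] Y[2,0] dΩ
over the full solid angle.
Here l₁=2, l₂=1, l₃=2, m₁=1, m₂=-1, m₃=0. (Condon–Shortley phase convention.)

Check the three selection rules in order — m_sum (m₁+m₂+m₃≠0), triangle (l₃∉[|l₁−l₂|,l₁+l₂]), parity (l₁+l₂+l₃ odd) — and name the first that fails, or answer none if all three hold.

parity

azimuthal sum: 1 − 1 + 0 = 0  ✓
1 ≤ 2 ≤ 3 (triangle on l)  ✓
L = 2 + 1 + 2 = 5 (odd)  ✗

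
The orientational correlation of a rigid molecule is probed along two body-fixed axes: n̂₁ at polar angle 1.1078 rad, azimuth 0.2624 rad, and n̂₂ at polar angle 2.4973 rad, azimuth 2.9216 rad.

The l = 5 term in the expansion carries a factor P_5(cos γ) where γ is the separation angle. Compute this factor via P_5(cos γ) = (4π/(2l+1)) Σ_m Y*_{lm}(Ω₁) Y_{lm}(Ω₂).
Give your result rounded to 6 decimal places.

0.336811

Summing Y*_{l m}(θ₁,φ₁)·Y_{l m}(θ₂,φ₂) over m ∈ [−5, 5]; prefactor 4π/(2·5+1) = 1.142397:
  term(m=-5) = +0.007197-0.006436i   from Y*(Ω₁)=+0.068104+0.257255i, Y(Ω₂)=-0.016458-0.032334i
  term(m=-4) = +0.022527-0.060072i   from Y*(Ω₁)=+0.209167+0.364307i, Y(Ω₂)=-0.097312-0.117708i
  term(m=-3) = -0.008658-0.069677i   from Y*(Ω₁)=+0.139092+0.139595i, Y(Ω₂)=-0.281479-0.218447i
  term(m=-2) = +0.062176+0.089720i   from Y*(Ω₁)=-0.210579-0.121915i, Y(Ω₂)=-0.405886-0.191076i
  term(m=-1) = +0.029531+0.015464i   from Y*(Ω₁)=-0.264874-0.071143i, Y(Ω₂)=-0.118615-0.026524i
  term(m=+0) = +0.069280+0.000000i   from Y*(Ω₁)=+0.185082-0.000000i, Y(Ω₂)=+0.374323+0.000000i
  term(m=+1) = +0.029531-0.015464i   from Y*(Ω₁)=+0.264874-0.071143i, Y(Ω₂)=+0.118615-0.026524i
  term(m=+2) = +0.062176-0.089720i   from Y*(Ω₁)=-0.210579+0.121915i, Y(Ω₂)=-0.405886+0.191076i
  term(m=+3) = -0.008658+0.069677i   from Y*(Ω₁)=-0.139092+0.139595i, Y(Ω₂)=+0.281479-0.218447i
  term(m=+4) = +0.022527+0.060072i   from Y*(Ω₁)=+0.209167-0.364307i, Y(Ω₂)=-0.097312+0.117708i
  term(m=+5) = +0.007197+0.006436i   from Y*(Ω₁)=-0.068104+0.257255i, Y(Ω₂)=+0.016458-0.032334i
Σ over m = +0.294829-0.000000i; ×(4π/11) → +0.336811-0.000000i. Real part: 0.336811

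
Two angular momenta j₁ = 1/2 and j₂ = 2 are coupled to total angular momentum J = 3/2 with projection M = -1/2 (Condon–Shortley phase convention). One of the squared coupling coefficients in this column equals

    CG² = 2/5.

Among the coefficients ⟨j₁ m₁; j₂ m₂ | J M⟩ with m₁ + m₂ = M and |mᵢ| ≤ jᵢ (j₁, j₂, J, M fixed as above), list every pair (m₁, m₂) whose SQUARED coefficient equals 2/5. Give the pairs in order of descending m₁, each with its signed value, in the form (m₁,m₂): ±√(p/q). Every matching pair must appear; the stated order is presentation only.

Admissible pairs with m₁+m₂ = M = -1/2: (-1/2,0), (1/2,-1)
  (m₁,m₂)=(1/2,-1): CG² = 3/5, CG = +√(3/5)
  (m₁,m₂)=(-1/2,0): CG² = 2/5, CG = −√(2/5)   ← matches the target
Pairs with CG² = 2/5: (-1/2,0): −√(2/5)

(-1/2,0): −√(2/5)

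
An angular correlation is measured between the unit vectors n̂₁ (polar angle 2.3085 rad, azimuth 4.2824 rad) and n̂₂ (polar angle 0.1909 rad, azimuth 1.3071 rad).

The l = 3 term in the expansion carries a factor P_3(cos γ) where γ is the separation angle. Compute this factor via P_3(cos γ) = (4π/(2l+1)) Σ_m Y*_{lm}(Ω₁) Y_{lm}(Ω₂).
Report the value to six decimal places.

-0.076204

Addition theorem: P_3(cos γ) = (4π/7) Σ_m Y*_{lm}(Ω₁) Y_{lm}(Ω₂), m = −3…3:
  m=-3: (0.162456, 0.046861) × (-0.002027, 0.002004) = (-0.000423, 0.000231)  (running Σ = (-0.000423, 0.000231))
  m=-2: (0.245599, -0.285264) × (-0.031217, -0.018181) = (-0.012853, 0.004440)  (running Σ = (-0.013276, 0.004670))
  m=-1: (-0.125805, -0.274319) × (0.061056, -0.226149) = (-0.069718, 0.011702)  (running Σ = (-0.082995, 0.016372))
  m=0: (0.185262, -0.000000) × (0.666839, 0.000000) = (0.123540, 0.000000)  (running Σ = (0.040545, 0.016372))
  m=1: (0.125805, -0.274319) × (-0.061056, -0.226149) = (-0.069718, -0.011702)  (running Σ = (-0.029173, 0.004670))
  m=2: (0.245599, 0.285264) × (-0.031217, 0.018181) = (-0.012853, -0.004440)  (running Σ = (-0.042026, 0.000231))
  m=3: (-0.162456, 0.046861) × (0.002027, 0.002004) = (-0.000423, -0.000231)  (running Σ = (-0.042449, 0.000000))
Accumulated sum (-0.042449, 0.000000); after 4π/(2l+1) scaling, (-0.076204, 0.000000) ⇒ P_3 = -0.076204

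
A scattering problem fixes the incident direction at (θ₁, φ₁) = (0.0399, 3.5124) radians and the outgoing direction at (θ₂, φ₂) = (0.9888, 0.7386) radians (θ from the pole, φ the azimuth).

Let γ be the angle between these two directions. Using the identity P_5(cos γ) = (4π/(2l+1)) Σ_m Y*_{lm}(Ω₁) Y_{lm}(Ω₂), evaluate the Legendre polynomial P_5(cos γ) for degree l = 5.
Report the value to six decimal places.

Summing Y*_{l m}(θ₁,φ₁)·Y_{l m}(θ₂,φ₂) over m ∈ [−5, 5]; prefactor 4π/(2·5+1) = 1.142397:
  [-5]  conj(Y_{5,-5})(Ω₁) = 0.00000 - 0.00000j ; Y_{5,-5}(Ω₂) = -0.16083 + 0.09892j ; Δ = 0.00000 + 0.00000j
  [-4]  conj(Y_{5,-4})(Ω₁) = 0.00000 + 0.00000j ; Y_{5,-4}(Ω₂) = -0.38603 - 0.07312j ; Δ = 0.00000 - 0.00000j
  [-3]  conj(Y_{5,-3})(Ω₁) = -0.00008 - 0.00016j ; Y_{5,-3}(Ω₂) = -0.20847 - 0.27710j ; Δ = -0.00003 + 0.00005j
  [-2]  conj(Y_{5,-2})(Ω₁) = 0.00396 + 0.00363j ; Y_{5,-2}(Ω₂) = -0.00568 + 0.06053j ; Δ = -0.00024 + 0.00022j
  [-1]  conj(Y_{5,-1})(Ω₁) = -0.09473 - 0.03683j ; Y_{5,-1}(Ω₂) = -0.25974 + 0.23650j ; Δ = 0.03332 - 0.01284j
  [+0]  conj(Y_{5,0})(Ω₁) = 0.92446 + 0.00000j ; Y_{5,0}(Ω₂) = -0.02567 + 0.00000j ; Δ = -0.02373 + 0.00000j
  [+1]  conj(Y_{5,1})(Ω₁) = 0.09473 - 0.03683j ; Y_{5,1}(Ω₂) = 0.25974 + 0.23650j ; Δ = 0.03332 + 0.01284j
  [+2]  conj(Y_{5,2})(Ω₁) = 0.00396 - 0.00363j ; Y_{5,2}(Ω₂) = -0.00568 - 0.06053j ; Δ = -0.00024 - 0.00022j
  [+3]  conj(Y_{5,3})(Ω₁) = 0.00008 - 0.00016j ; Y_{5,3}(Ω₂) = 0.20847 - 0.27710j ; Δ = -0.00003 - 0.00005j
  [+4]  conj(Y_{5,4})(Ω₁) = 0.00000 - 0.00000j ; Y_{5,4}(Ω₂) = -0.38603 + 0.07312j ; Δ = 0.00000 + 0.00000j
  [+5]  conj(Y_{5,5})(Ω₁) = -0.00000 - 0.00000j ; Y_{5,5}(Ω₂) = 0.16083 + 0.09892j ; Δ = 0.00000 - 0.00000j
Total Σ_m = 0.04236 + 0.00000j. Multiply by 1.142397: 0.04839 + 0.00000j. P_5(cos γ) = 0.048392

0.048392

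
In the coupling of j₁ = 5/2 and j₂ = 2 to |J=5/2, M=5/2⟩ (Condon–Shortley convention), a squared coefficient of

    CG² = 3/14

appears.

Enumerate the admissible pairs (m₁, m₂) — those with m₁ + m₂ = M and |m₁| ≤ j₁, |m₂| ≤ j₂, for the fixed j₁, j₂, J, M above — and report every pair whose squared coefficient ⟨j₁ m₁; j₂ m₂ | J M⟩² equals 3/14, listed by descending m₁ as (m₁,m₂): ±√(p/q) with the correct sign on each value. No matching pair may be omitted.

Admissible pairs with m₁+m₂ = M = 5/2: (1/2,2), (3/2,1), (5/2,0)
  (m₁,m₂)=(5/2,0): CG² = 5/14, CG = +√(5/14)
  (m₁,m₂)=(3/2,1): CG² = 3/7, CG = −√(3/7)
  (m₁,m₂)=(1/2,2): CG² = 3/14, CG = +√(3/14)   ← matches the target
Pairs with CG² = 3/14: (1/2,2): +√(3/14)

(1/2,2): +√(3/14)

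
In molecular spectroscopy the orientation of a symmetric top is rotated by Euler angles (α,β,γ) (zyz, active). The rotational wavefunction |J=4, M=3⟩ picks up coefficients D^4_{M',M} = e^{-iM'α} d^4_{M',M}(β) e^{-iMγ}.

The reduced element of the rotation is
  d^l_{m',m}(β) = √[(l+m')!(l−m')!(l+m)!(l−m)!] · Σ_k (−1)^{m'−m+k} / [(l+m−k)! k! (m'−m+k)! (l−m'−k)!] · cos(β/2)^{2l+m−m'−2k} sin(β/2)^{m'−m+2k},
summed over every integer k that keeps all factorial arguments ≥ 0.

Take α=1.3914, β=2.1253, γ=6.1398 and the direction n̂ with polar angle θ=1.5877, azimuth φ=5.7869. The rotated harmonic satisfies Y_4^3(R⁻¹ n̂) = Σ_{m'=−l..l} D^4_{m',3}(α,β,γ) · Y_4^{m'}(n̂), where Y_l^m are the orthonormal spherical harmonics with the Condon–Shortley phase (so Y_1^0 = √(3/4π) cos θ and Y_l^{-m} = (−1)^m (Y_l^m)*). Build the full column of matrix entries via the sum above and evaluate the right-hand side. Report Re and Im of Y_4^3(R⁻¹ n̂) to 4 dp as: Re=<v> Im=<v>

Re=-0.2415 Im=0.1595

Need the full column D^4_{m',3} for m'=−4..4 at α=1.3914, β=2.1253, γ=6.1398.
cos(β/2)=0.486559, sin(β/2)=0.873648
d^4_{-4,3}: single k=7 term ⇒ +0.534608;  D = +0.512676-0.151555i
d^4_{-3,3}: k∈[6..7] ⇒ +0.736864 -0.339384 = +0.397479;  D = -0.042857-0.395162i
d^4_{-2,3}: k∈[5..6] ⇒ +0.658071 -0.707220 = -0.049148;  D = +0.049023+0.003504i
d^4_{-1,3}: k∈[4..5] ⇒ +0.431922 -0.835525 = -0.403603;  D = +0.100150-0.390980i
d^4_{0,3}: k∈[3..4] ⇒ +0.215154 -0.693668 = -0.478514;  D = -0.434922-0.199546i
d^4_{1,3}: k∈[2..3] ⇒ +0.080381 -0.431922 = -0.351541;  D = -0.201257+0.288230i
d^4_{2,3}: k∈[1..2] ⇒ +0.021103 -0.204113 = -0.183010;  D = +0.128947+0.129866i
d^4_{3,3}: k∈[0..1] ⇒ +0.003141 -0.070890 = -0.067748;  D = +0.055821-0.038391i
d^4_{4,3}: single k=0 term ⇒ -0.015952;  D = -0.006549-0.014546i
Y_4^{m'}(θ=1.5877,φ=5.7869) and Σ D·Y over m':
  (+0.5127-0.1516i)·(-0.1781+0.4049i)  (-0.0429-0.3952i)·(-0.0017-0.0211i)  (+0.0490+0.0035i)·(-0.1824-0.2795i)  (+0.1001-0.3910i)·(+0.0211+0.0114i)  (-0.4349-0.1995i)·(+0.3165+0.0000i)  (-0.2013+0.2882i)·(-0.0211+0.0114i)  (+0.1289+0.1299i)·(-0.1824+0.2795i)  (+0.0558-0.0384i)·(+0.0017-0.0211i)  (-0.0065-0.0145i)·(-0.1781-0.4049i)
Y_4^3(R⁻¹ n̂) = -0.241506+0.159524i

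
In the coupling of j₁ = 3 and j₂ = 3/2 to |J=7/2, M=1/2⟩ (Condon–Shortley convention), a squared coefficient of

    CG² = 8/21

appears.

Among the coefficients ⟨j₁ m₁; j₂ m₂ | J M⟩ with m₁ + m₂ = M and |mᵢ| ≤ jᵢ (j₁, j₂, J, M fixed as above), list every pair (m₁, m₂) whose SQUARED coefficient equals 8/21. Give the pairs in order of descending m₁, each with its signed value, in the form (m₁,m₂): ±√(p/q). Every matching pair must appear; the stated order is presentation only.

(-1,3/2): −√(8/21)

Admissible pairs with m₁+m₂ = M = 1/2: (-1,3/2), (0,1/2), (1,-1/2), (2,-3/2)
  (m₁,m₂)=(2,-3/2): CG² = 5/21, CG = +√(5/21)
  (m₁,m₂)=(1,-1/2): CG² = 2/7, CG = +√(2/7)
  (m₁,m₂)=(0,1/2): CG² = 2/21, CG = −√(2/21)
  (m₁,m₂)=(-1,3/2): CG² = 8/21, CG = −√(8/21)   ← matches the target
Pairs with CG² = 8/21: (-1,3/2): −√(8/21)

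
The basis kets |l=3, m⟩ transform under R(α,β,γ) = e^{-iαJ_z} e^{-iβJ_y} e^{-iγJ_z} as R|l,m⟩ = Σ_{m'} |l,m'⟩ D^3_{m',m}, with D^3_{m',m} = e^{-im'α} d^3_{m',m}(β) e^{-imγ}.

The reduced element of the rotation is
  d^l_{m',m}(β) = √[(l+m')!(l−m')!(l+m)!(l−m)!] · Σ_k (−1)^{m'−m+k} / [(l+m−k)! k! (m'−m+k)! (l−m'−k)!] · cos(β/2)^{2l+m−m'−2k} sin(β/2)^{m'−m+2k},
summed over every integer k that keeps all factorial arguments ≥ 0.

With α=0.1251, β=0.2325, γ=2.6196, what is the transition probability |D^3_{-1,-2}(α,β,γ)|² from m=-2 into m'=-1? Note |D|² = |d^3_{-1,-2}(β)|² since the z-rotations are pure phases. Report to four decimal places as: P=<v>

P=0.1190

Split into d^3_{-1,-2}(β=0.2325) × two z-phases.
Half-angle: c=0.993251, s=0.115988. N=√(2·24·1·120)=75.894664
Admissible k: 0..1 (factorial args all ≥0)
  k=0: (−1)^1·75.8947/(24)·0.9933^5·0.1160^1 = -0.354575
  k=1: (−1)^2·75.8947/(12)·0.9933^3·0.1160^3 = +0.009671
d^3_{-1,-2}(0.2325) = -0.354575 +0.009671 = -0.344905
|D^3_{-1,-2}|² = |d^3_{-1,-2}(β)|² = (-0.344905)² = 0.118959 (the z-rotation phases have unit modulus)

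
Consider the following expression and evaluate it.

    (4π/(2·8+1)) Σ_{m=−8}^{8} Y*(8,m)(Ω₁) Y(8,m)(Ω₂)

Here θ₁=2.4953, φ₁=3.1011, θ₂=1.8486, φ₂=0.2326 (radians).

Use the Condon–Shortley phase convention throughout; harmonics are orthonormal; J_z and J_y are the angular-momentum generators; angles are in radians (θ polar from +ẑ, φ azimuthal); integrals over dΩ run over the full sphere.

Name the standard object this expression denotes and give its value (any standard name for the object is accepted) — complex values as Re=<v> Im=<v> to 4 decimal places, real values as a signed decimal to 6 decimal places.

Legendre polynomial (addition theorem), -0.276310

This sum is the spherical-harmonic addition theorem: it equals the Legendre polynomial P_l(cos γ) of the angle γ between the two directions.
Term-by-term m-sum for l=8 (normalisation 4π/17 = 0.739198):
  [-8]  conj(Y_{8,-8})(Ω₁) = 0.00845 - 0.00284j ; Y_{8,-8}(Ω₂) = -0.10781 - 0.36126j ; Δ = -0.00194 - 0.00275j
  [-7]  conj(Y_{8,-7})(Ω₁) = 0.04540 - 0.01322j ; Y_{8,-7}(Ω₂) = 0.02467 + 0.42934j ; Δ = 0.00680 + 0.01917j
  [-6]  conj(Y_{8,-6})(Ω₁) = 0.14920 - 0.03698j ; Y_{8,-6}(Ω₂) = 0.00665 - 0.03757j ; Δ = -0.00040 - 0.00585j
  [-5]  conj(Y_{8,-5})(Ω₁) = 0.33044 - 0.06783j ; Y_{8,-5}(Ω₂) = 0.13615 - 0.31516j ; Δ = 0.02361 - 0.11338j
  [-4]  conj(Y_{8,-4})(Ω₁) = 0.47566 - 0.07772j ; Y_{8,-4}(Ω₂) = -0.10161 + 0.13636j ; Δ = -0.03773 + 0.07276j
  [-3]  conj(Y_{8,-3})(Ω₁) = 0.34326 - 0.04191j ; Y_{8,-3}(Ω₂) = -0.20652 + 0.17317j ; Δ = -0.06363 + 0.06810j
  [-2]  conj(Y_{8,-2})(Ω₁) = -0.12058 + 0.00979j ; Y_{8,-2}(Ω₂) = 0.19565 - 0.09820j ; Δ = -0.02263 + 0.01376j
  [-1]  conj(Y_{8,-1})(Ω₁) = -0.41212 + 0.01670j ; Y_{8,-1}(Ω₂) = 0.22561 - 0.05345j ; Δ = -0.09209 + 0.02579j
  [+0]  conj(Y_{8,0})(Ω₁) = -0.00959 + 0.00000j ; Y_{8,0}(Ω₂) = -0.23143 + 0.00000j ; Δ = 0.00222 + 0.00000j
  [+1]  conj(Y_{8,1})(Ω₁) = 0.41212 + 0.01670j ; Y_{8,1}(Ω₂) = -0.22561 - 0.05345j ; Δ = -0.09209 - 0.02579j
  [+2]  conj(Y_{8,2})(Ω₁) = -0.12058 - 0.00979j ; Y_{8,2}(Ω₂) = 0.19565 + 0.09820j ; Δ = -0.02263 - 0.01376j
  [+3]  conj(Y_{8,3})(Ω₁) = -0.34326 - 0.04191j ; Y_{8,3}(Ω₂) = 0.20652 + 0.17317j ; Δ = -0.06363 - 0.06810j
  [+4]  conj(Y_{8,4})(Ω₁) = 0.47566 + 0.07772j ; Y_{8,4}(Ω₂) = -0.10161 - 0.13636j ; Δ = -0.03773 - 0.07276j
  [+5]  conj(Y_{8,5})(Ω₁) = -0.33044 - 0.06783j ; Y_{8,5}(Ω₂) = -0.13615 - 0.31516j ; Δ = 0.02361 + 0.11338j
  [+6]  conj(Y_{8,6})(Ω₁) = 0.14920 + 0.03698j ; Y_{8,6}(Ω₂) = 0.00665 + 0.03757j ; Δ = -0.00040 + 0.00585j
  [+7]  conj(Y_{8,7})(Ω₁) = -0.04540 - 0.01322j ; Y_{8,7}(Ω₂) = -0.02467 + 0.42934j ; Δ = 0.00680 - 0.01917j
  [+8]  conj(Y_{8,8})(Ω₁) = 0.00845 + 0.00284j ; Y_{8,8}(Ω₂) = -0.10781 + 0.36126j ; Δ = -0.00194 + 0.00275j
Accumulated sum -0.37380 + 0.00000j; after 4π/(2l+1) scaling, -0.27631 + 0.00000j ⇒ P_8 = -0.276310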